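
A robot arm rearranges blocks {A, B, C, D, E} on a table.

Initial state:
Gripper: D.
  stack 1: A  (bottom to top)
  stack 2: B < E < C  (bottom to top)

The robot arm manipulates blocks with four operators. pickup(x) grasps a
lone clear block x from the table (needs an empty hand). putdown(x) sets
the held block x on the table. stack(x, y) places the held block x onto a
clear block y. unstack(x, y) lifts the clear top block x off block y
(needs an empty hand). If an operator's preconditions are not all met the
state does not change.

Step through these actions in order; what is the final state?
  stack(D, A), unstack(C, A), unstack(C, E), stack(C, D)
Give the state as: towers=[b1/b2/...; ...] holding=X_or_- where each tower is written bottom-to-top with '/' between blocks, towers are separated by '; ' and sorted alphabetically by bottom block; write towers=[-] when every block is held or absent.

towers=[A/D/C; B/E] holding=-

step 1 (stack(D, A)): towers=[A/D; B/E/C] holding=-
step 2 (unstack(C, A)) [no-op]: towers=[A/D; B/E/C] holding=-
step 3 (unstack(C, E)): towers=[A/D; B/E] holding=C
step 4 (stack(C, D)): towers=[A/D/C; B/E] holding=-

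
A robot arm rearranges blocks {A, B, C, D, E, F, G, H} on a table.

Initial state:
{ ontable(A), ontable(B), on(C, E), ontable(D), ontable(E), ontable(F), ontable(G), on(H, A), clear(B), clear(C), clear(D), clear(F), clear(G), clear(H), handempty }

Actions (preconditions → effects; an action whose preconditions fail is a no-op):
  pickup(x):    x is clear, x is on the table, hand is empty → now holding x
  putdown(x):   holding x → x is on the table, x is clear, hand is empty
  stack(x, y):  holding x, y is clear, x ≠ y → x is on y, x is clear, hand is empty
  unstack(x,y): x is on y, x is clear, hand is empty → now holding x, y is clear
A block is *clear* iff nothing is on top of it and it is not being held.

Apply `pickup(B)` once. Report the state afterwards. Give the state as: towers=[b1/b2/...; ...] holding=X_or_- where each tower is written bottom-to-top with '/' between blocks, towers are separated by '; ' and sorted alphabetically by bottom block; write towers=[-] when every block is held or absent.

before: towers=[A/H; B; D; E/C; F; G] holding=-
pre[pickup(B)]: clear(B) ok, ontable(B) ok, handempty ok
all met → apply pickup(B)
after:  towers=[A/H; D; E/C; F; G] holding=B

towers=[A/H; D; E/C; F; G] holding=B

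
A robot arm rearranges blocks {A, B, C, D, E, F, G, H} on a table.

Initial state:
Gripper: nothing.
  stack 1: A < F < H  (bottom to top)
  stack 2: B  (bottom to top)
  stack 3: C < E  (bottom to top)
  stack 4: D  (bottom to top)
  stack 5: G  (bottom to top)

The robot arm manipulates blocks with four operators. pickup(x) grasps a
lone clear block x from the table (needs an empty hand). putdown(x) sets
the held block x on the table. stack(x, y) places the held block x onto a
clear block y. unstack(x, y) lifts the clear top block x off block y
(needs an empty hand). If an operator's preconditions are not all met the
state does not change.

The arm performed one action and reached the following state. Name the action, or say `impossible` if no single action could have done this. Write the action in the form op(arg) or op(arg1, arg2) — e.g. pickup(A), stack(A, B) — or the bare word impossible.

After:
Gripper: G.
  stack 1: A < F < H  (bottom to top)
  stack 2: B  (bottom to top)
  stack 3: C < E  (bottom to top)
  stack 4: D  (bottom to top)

target: towers=[A/F/H; B; C/E; D] holding=G
         pickup(G) → towers=[A/F/H; B; C/E; D] holding=G  ← match
     unstack(E, C) → towers=[A/F/H; B; C; D; G] holding=E
     unstack(H, F) → towers=[A/F; B; C/E; D; G] holding=H
         pickup(B) → towers=[A/F/H; C/E; D; G] holding=B
         pickup(D) → towers=[A/F/H; B; C/E; G] holding=D

pickup(G)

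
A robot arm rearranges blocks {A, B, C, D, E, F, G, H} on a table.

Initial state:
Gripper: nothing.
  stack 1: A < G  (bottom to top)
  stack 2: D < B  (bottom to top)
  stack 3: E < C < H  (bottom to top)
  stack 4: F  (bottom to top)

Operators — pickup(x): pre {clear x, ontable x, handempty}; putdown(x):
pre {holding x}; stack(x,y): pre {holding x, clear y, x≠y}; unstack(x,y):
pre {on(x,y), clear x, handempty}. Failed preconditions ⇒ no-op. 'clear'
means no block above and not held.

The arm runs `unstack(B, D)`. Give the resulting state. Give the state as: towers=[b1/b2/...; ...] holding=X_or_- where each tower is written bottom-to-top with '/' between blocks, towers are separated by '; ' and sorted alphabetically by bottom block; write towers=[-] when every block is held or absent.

towers=[A/G; D; E/C/H; F] holding=B

before: towers=[A/G; D/B; E/C/H; F] holding=-
pre[unstack(B, D)]: on(B,D) ✓, clear(B) ✓, handempty ✓
all met → apply unstack(B, D)
after:  towers=[A/G; D; E/C/H; F] holding=B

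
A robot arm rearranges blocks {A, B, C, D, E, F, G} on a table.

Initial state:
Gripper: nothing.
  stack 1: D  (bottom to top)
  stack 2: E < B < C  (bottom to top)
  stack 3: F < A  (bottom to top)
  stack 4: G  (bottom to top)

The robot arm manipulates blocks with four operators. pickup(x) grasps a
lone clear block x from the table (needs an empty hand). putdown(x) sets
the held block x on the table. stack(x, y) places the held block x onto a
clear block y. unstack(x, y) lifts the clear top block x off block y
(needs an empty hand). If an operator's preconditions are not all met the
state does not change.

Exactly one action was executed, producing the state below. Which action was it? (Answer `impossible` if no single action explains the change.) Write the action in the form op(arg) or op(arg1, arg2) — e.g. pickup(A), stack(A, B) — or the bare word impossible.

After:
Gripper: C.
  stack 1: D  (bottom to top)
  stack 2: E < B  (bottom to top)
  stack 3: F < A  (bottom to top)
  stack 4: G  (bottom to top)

unstack(C, B)

target: towers=[D; E/B; F/A; G] holding=C
         pickup(G) → towers=[D; E/B/C; F/A] holding=G
         pickup(D) → towers=[E/B/C; F/A; G] holding=D
     unstack(A, F) → towers=[D; E/B/C; F; G] holding=A
     unstack(C, B) → towers=[D; E/B; F/A; G] holding=C  ← match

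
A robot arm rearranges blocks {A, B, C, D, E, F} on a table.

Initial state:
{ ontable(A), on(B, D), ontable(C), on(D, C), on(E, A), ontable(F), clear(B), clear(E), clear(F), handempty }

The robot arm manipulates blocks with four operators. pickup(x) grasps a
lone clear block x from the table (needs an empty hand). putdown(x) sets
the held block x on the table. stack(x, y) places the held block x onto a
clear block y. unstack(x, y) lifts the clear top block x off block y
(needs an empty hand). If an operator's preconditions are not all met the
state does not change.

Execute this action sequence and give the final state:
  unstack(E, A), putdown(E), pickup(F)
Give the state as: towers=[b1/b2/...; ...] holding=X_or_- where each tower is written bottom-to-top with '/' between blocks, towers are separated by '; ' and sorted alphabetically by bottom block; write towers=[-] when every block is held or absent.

step 1 (unstack(E, A)): towers=[A; C/D/B; F] holding=E
step 2 (putdown(E)): towers=[A; C/D/B; E; F] holding=-
step 3 (pickup(F)): towers=[A; C/D/B; E] holding=F

towers=[A; C/D/B; E] holding=F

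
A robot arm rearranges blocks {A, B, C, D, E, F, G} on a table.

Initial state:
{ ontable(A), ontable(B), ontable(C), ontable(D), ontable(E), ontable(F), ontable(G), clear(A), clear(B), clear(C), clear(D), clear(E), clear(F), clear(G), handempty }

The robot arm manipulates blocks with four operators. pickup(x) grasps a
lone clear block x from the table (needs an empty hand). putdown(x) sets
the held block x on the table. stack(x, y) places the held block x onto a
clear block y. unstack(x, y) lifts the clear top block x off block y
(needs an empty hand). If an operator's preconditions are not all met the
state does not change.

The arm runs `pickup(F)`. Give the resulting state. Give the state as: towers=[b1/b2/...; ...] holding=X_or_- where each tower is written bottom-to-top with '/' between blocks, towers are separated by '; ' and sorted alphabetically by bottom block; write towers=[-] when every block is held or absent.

towers=[A; B; C; D; E; G] holding=F

before: towers=[A; B; C; D; E; F; G] holding=-
pre[pickup(F)]: clear(F) ok, ontable(F) ok, handempty ok
all met → apply pickup(F)
after:  towers=[A; B; C; D; E; G] holding=F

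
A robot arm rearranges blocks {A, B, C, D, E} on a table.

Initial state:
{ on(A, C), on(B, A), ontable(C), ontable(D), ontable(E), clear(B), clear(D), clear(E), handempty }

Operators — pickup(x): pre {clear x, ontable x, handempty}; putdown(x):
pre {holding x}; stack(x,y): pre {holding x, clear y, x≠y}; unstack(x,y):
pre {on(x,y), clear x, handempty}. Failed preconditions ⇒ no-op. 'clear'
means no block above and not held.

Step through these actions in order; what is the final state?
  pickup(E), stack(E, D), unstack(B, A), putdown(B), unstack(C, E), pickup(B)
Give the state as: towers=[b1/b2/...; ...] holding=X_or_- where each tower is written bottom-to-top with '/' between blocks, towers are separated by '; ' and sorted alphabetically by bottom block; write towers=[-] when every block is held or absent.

step 1 (pickup(E)): towers=[C/A/B; D] holding=E
step 2 (stack(E, D)): towers=[C/A/B; D/E] holding=-
step 3 (unstack(B, A)): towers=[C/A; D/E] holding=B
step 4 (putdown(B)): towers=[B; C/A; D/E] holding=-
step 5 (unstack(C, E)) [no-op]: towers=[B; C/A; D/E] holding=-
step 6 (pickup(B)): towers=[C/A; D/E] holding=B

towers=[C/A; D/E] holding=B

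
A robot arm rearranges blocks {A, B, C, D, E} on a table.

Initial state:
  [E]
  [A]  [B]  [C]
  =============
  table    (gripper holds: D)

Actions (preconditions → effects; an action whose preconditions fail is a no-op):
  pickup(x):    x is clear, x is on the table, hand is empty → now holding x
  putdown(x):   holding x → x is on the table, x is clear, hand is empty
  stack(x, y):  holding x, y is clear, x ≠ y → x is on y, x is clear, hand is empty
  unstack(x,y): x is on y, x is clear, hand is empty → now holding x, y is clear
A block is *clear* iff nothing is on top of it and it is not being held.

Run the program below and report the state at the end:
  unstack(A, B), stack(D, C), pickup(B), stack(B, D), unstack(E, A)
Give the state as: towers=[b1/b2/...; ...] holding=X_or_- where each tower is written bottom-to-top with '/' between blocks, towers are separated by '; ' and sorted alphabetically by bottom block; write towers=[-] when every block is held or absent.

towers=[A; C/D/B] holding=E

step 1 (unstack(A, B)) [no-op]: towers=[A/E; B; C] holding=D
step 2 (stack(D, C)): towers=[A/E; B; C/D] holding=-
step 3 (pickup(B)): towers=[A/E; C/D] holding=B
step 4 (stack(B, D)): towers=[A/E; C/D/B] holding=-
step 5 (unstack(E, A)): towers=[A; C/D/B] holding=E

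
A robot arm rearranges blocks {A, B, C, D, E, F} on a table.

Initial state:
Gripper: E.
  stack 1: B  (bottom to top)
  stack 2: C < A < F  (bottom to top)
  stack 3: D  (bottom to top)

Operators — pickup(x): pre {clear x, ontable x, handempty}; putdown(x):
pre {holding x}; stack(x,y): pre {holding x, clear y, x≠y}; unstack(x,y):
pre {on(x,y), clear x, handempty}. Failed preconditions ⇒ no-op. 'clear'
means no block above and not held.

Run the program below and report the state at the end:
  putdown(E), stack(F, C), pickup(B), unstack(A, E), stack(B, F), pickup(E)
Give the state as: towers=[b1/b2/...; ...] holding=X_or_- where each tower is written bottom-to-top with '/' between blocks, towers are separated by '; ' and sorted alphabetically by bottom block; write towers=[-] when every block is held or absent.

towers=[C/A/F/B; D] holding=E

step 1 (putdown(E)): towers=[B; C/A/F; D; E] holding=-
step 2 (stack(F, C)) [no-op]: towers=[B; C/A/F; D; E] holding=-
step 3 (pickup(B)): towers=[C/A/F; D; E] holding=B
step 4 (unstack(A, E)) [no-op]: towers=[C/A/F; D; E] holding=B
step 5 (stack(B, F)): towers=[C/A/F/B; D; E] holding=-
step 6 (pickup(E)): towers=[C/A/F/B; D] holding=E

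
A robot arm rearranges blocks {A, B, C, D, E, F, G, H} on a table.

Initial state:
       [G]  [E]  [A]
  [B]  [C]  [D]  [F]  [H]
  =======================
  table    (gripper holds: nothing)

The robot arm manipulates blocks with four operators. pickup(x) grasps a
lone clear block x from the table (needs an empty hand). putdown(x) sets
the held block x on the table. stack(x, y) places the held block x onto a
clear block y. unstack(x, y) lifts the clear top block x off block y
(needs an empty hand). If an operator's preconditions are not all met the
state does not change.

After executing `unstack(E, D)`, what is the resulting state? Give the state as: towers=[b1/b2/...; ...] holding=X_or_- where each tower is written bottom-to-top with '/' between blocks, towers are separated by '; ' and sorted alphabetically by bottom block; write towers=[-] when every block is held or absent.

towers=[B; C/G; D; F/A; H] holding=E

before: towers=[B; C/G; D/E; F/A; H] holding=-
pre[unstack(E, D)]: on(E,D) ok, clear(E) ok, handempty ok
all met → apply unstack(E, D)
after:  towers=[B; C/G; D; F/A; H] holding=E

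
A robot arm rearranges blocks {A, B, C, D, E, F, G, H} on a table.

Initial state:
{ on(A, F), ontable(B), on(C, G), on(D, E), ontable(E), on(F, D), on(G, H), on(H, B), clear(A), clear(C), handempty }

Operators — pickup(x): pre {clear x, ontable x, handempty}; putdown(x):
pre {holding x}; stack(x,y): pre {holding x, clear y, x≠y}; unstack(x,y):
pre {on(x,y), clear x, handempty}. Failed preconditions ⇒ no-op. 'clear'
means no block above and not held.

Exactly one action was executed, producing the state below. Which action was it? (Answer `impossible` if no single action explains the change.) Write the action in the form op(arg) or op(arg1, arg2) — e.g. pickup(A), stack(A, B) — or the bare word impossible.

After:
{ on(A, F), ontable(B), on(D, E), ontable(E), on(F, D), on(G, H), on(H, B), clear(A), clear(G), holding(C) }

target: towers=[B/H/G; E/D/F/A] holding=C
     unstack(A, F) → towers=[B/H/G/C; E/D/F] holding=A
     unstack(C, G) → towers=[B/H/G; E/D/F/A] holding=C  ← match

unstack(C, G)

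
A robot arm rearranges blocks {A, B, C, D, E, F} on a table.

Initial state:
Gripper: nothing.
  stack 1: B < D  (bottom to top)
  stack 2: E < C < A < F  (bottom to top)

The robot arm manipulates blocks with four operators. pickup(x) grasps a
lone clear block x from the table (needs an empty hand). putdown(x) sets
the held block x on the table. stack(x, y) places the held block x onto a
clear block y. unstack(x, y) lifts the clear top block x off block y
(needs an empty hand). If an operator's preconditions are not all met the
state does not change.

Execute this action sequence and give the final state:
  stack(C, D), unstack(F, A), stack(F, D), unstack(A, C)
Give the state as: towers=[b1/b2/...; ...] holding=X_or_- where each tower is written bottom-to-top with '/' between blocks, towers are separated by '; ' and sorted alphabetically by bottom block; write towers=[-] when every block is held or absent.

towers=[B/D/F; E/C] holding=A

step 1 (stack(C, D)) [no-op]: towers=[B/D; E/C/A/F] holding=-
step 2 (unstack(F, A)): towers=[B/D; E/C/A] holding=F
step 3 (stack(F, D)): towers=[B/D/F; E/C/A] holding=-
step 4 (unstack(A, C)): towers=[B/D/F; E/C] holding=A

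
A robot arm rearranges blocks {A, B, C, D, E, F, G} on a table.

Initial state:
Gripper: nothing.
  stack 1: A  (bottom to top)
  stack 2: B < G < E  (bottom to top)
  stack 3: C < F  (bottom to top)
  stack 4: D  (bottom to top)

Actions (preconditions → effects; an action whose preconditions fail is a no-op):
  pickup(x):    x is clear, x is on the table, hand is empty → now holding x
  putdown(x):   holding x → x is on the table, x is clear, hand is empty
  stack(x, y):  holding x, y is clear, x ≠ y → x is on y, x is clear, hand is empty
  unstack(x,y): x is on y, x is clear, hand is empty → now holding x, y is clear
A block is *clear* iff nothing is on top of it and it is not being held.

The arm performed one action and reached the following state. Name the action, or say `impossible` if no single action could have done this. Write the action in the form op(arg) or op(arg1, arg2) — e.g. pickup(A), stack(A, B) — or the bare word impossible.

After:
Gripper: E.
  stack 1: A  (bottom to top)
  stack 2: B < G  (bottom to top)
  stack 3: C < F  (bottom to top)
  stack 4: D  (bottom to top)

unstack(E, G)

target: towers=[A; B/G; C/F; D] holding=E
     unstack(F, C) → towers=[A; B/G/E; C; D] holding=F
         pickup(D) → towers=[A; B/G/E; C/F] holding=D
         pickup(A) → towers=[B/G/E; C/F; D] holding=A
     unstack(E, G) → towers=[A; B/G; C/F; D] holding=E  ← match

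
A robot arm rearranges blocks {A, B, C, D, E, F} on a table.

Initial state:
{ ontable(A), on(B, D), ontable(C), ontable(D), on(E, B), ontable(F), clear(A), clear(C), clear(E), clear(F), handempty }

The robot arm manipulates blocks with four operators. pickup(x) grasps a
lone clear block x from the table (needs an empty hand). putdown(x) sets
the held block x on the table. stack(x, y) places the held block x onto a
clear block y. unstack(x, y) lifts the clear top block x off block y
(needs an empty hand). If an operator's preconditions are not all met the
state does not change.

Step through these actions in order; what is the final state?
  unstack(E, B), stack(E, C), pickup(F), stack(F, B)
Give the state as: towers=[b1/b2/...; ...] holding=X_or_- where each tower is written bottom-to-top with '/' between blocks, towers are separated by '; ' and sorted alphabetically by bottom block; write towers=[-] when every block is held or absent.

towers=[A; C/E; D/B/F] holding=-

step 1 (unstack(E, B)): towers=[A; C; D/B; F] holding=E
step 2 (stack(E, C)): towers=[A; C/E; D/B; F] holding=-
step 3 (pickup(F)): towers=[A; C/E; D/B] holding=F
step 4 (stack(F, B)): towers=[A; C/E; D/B/F] holding=-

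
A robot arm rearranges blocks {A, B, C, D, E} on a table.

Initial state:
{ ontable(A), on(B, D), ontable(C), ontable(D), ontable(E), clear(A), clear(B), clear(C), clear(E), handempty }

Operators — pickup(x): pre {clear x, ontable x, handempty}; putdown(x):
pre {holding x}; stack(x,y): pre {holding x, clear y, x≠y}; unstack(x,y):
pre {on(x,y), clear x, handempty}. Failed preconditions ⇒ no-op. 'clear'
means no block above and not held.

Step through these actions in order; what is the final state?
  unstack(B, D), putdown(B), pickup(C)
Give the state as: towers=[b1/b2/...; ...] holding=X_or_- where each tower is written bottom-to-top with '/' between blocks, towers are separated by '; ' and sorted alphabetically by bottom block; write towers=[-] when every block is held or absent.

towers=[A; B; D; E] holding=C

step 1 (unstack(B, D)): towers=[A; C; D; E] holding=B
step 2 (putdown(B)): towers=[A; B; C; D; E] holding=-
step 3 (pickup(C)): towers=[A; B; D; E] holding=C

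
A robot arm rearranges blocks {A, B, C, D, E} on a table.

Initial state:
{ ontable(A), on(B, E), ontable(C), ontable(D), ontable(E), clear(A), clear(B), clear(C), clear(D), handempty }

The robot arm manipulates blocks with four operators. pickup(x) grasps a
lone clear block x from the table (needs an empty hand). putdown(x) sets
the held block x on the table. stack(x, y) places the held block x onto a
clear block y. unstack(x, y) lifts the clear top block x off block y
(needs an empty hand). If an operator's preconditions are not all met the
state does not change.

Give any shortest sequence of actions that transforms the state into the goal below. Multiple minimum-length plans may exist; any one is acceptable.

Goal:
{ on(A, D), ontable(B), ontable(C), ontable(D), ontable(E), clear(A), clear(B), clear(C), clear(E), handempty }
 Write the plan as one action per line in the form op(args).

step 1 (unstack(B, E)): towers=[A; C; D; E] holding=B
step 2 (putdown(B)): towers=[A; B; C; D; E] holding=-
step 3 (pickup(A)): towers=[B; C; D; E] holding=A
step 4 (stack(A, D)): towers=[B; C; D/A; E] holding=-
goal check: towers=[B; C; D/A; E] holding=- — reached (length 4, optimal by BFS)

unstack(B, E)
putdown(B)
pickup(A)
stack(A, D)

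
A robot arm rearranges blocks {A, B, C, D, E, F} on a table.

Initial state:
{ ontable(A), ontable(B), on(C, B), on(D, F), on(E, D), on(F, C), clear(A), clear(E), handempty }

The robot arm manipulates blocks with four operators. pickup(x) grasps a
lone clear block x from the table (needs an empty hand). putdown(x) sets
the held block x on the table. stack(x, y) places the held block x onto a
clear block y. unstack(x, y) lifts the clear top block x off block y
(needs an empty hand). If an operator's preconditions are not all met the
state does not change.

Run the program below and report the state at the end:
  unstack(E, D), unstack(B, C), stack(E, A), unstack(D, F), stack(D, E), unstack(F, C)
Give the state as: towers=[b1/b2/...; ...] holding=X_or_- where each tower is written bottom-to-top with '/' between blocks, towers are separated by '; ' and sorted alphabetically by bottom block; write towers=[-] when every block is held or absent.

towers=[A/E/D; B/C] holding=F

step 1 (unstack(E, D)): towers=[A; B/C/F/D] holding=E
step 2 (unstack(B, C)) [no-op]: towers=[A; B/C/F/D] holding=E
step 3 (stack(E, A)): towers=[A/E; B/C/F/D] holding=-
step 4 (unstack(D, F)): towers=[A/E; B/C/F] holding=D
step 5 (stack(D, E)): towers=[A/E/D; B/C/F] holding=-
step 6 (unstack(F, C)): towers=[A/E/D; B/C] holding=F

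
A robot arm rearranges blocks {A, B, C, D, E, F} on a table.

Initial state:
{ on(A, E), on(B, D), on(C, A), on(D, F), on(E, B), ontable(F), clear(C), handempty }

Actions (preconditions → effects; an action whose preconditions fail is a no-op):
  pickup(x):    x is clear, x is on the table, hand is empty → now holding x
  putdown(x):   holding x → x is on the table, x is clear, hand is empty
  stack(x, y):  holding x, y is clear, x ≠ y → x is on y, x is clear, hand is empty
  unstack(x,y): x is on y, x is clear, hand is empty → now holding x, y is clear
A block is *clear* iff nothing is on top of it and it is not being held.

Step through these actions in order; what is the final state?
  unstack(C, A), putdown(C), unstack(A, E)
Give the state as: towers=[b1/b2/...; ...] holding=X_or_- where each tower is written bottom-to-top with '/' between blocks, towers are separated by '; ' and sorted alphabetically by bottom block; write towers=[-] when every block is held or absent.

towers=[C; F/D/B/E] holding=A

step 1 (unstack(C, A)): towers=[F/D/B/E/A] holding=C
step 2 (putdown(C)): towers=[C; F/D/B/E/A] holding=-
step 3 (unstack(A, E)): towers=[C; F/D/B/E] holding=A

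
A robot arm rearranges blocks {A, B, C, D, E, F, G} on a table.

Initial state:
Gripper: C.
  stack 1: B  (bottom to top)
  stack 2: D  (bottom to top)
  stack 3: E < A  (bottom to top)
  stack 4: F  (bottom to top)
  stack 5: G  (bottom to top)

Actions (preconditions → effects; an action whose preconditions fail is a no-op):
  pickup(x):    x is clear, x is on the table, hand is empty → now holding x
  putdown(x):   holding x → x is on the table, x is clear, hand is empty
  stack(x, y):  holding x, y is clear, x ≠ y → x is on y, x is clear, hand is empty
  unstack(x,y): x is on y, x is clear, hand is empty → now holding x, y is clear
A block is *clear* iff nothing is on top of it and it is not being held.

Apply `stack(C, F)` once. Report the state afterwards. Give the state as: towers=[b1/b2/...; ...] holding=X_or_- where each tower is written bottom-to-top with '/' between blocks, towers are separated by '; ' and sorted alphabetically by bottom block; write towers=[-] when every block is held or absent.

towers=[B; D; E/A; F/C; G] holding=-

before: towers=[B; D; E/A; F; G] holding=C
pre[stack(C, F)]: holding(C) ✓, clear(F) ✓, C≠F ✓
all met → apply stack(C, F)
after:  towers=[B; D; E/A; F/C; G] holding=-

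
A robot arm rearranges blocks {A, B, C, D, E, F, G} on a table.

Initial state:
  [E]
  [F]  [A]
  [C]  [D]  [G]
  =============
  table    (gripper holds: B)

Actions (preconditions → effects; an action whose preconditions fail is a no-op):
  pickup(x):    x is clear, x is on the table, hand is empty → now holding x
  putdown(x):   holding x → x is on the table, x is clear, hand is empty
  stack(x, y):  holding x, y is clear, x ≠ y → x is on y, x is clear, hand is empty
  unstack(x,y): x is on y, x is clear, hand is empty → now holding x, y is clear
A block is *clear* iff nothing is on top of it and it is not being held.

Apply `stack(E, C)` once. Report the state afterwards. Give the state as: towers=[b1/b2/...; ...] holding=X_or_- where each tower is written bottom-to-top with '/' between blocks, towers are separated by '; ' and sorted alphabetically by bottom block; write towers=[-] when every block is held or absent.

towers=[C/F/E; D/A; G] holding=B

before: towers=[C/F/E; D/A; G] holding=B
pre[stack(E, C)]: holding(E) no, clear(C) no, E≠C yes
holding(E), clear(C) unmet → stack(E, C) is a no-op
after:  towers=[C/F/E; D/A; G] holding=B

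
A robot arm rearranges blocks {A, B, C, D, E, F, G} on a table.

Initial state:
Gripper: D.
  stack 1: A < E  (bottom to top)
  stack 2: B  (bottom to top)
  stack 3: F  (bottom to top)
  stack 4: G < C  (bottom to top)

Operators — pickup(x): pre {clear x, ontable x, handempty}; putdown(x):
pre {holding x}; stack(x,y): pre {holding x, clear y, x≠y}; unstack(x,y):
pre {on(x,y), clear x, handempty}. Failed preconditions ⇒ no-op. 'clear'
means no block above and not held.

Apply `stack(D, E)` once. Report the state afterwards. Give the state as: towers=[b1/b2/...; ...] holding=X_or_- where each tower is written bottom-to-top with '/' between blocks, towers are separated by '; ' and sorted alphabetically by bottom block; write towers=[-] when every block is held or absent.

before: towers=[A/E; B; F; G/C] holding=D
pre[stack(D, E)]: holding(D) ok, clear(E) ok, D≠E ok
all met → apply stack(D, E)
after:  towers=[A/E/D; B; F; G/C] holding=-

towers=[A/E/D; B; F; G/C] holding=-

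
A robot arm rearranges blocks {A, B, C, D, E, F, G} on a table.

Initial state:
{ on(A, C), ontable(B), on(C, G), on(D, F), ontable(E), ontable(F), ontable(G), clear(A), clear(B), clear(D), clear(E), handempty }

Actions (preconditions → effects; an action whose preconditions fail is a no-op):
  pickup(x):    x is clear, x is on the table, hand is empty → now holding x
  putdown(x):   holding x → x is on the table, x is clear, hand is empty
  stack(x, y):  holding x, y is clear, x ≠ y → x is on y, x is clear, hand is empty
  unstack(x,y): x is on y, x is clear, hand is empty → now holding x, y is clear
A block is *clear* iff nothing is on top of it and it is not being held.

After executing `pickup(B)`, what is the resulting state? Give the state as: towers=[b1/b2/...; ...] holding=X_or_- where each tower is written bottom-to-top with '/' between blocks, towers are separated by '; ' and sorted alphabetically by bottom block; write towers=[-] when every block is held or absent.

before: towers=[B; E; F/D; G/C/A] holding=-
pre[pickup(B)]: clear(B) yes, ontable(B) yes, handempty yes
all met → apply pickup(B)
after:  towers=[E; F/D; G/C/A] holding=B

towers=[E; F/D; G/C/A] holding=B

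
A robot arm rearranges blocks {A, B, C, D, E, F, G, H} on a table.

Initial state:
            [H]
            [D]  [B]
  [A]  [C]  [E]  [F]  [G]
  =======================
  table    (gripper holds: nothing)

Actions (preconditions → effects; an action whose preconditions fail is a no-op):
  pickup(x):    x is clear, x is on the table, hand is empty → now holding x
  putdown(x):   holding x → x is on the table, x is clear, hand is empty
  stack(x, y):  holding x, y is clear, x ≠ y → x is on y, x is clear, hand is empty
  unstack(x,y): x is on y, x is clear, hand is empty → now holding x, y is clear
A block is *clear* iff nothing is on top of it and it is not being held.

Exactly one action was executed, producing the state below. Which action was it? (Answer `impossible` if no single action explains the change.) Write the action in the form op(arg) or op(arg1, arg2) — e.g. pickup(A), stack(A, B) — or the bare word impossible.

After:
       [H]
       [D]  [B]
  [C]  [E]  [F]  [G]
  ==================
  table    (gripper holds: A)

pickup(A)

target: towers=[C; E/D/H; F/B; G] holding=A
         pickup(G) → towers=[A; C; E/D/H; F/B] holding=G
         pickup(A) → towers=[C; E/D/H; F/B; G] holding=A  ← match
     unstack(H, D) → towers=[A; C; E/D; F/B; G] holding=H
     unstack(B, F) → towers=[A; C; E/D/H; F; G] holding=B
         pickup(C) → towers=[A; E/D/H; F/B; G] holding=C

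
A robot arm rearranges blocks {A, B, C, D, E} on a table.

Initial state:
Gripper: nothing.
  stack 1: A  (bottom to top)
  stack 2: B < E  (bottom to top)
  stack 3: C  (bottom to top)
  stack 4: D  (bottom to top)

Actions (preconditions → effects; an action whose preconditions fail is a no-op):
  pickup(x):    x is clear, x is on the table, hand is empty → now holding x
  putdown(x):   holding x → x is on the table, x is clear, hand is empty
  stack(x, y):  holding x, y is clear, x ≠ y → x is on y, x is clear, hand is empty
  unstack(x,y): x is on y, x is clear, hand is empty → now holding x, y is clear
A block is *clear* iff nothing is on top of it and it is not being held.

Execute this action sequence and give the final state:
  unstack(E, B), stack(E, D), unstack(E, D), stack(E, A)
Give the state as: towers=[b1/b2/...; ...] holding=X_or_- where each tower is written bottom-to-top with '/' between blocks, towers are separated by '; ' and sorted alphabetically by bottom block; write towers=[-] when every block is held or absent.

step 1 (unstack(E, B)): towers=[A; B; C; D] holding=E
step 2 (stack(E, D)): towers=[A; B; C; D/E] holding=-
step 3 (unstack(E, D)): towers=[A; B; C; D] holding=E
step 4 (stack(E, A)): towers=[A/E; B; C; D] holding=-

towers=[A/E; B; C; D] holding=-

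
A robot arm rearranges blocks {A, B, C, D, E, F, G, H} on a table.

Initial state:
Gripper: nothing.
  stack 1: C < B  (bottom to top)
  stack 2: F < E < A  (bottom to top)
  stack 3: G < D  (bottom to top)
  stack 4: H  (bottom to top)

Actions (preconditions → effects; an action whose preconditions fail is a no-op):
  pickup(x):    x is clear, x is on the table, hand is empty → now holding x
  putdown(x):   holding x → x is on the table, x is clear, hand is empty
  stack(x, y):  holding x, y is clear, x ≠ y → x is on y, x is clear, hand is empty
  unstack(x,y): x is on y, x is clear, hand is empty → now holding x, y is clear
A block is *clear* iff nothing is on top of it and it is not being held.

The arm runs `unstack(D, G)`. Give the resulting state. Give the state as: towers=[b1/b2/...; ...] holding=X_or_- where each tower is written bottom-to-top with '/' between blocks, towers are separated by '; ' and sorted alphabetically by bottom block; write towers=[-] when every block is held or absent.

before: towers=[C/B; F/E/A; G/D; H] holding=-
pre[unstack(D, G)]: on(D,G) ✓, clear(D) ✓, handempty ✓
all met → apply unstack(D, G)
after:  towers=[C/B; F/E/A; G; H] holding=D

towers=[C/B; F/E/A; G; H] holding=D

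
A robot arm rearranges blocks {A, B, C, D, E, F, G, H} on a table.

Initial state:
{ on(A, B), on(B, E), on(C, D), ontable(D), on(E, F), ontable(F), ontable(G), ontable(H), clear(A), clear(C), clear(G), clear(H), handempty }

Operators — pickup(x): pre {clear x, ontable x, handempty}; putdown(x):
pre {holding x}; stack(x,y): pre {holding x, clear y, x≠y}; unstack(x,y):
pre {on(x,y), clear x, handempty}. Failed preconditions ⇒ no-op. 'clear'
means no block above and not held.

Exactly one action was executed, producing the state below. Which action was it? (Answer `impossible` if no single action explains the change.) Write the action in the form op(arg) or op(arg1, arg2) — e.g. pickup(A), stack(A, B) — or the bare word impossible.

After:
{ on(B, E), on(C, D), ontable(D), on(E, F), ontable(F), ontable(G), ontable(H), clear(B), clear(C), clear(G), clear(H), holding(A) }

unstack(A, B)

target: towers=[D/C; F/E/B; G; H] holding=A
         pickup(G) → towers=[D/C; F/E/B/A; H] holding=G
     unstack(A, B) → towers=[D/C; F/E/B; G; H] holding=A  ← match
         pickup(H) → towers=[D/C; F/E/B/A; G] holding=H
     unstack(C, D) → towers=[D; F/E/B/A; G; H] holding=C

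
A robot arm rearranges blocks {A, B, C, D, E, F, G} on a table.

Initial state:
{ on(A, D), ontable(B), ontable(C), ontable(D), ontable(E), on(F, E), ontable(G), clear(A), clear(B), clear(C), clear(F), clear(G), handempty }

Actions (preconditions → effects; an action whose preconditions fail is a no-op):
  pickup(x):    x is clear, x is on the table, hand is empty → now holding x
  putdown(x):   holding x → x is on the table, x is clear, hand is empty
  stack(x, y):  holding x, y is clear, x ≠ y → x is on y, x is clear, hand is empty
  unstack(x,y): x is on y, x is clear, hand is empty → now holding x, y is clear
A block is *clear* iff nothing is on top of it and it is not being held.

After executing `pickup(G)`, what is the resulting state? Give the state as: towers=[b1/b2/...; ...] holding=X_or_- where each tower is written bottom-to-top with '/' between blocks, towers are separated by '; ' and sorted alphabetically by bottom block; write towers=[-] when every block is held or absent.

towers=[B; C; D/A; E/F] holding=G

before: towers=[B; C; D/A; E/F; G] holding=-
pre[pickup(G)]: clear(G) ok, ontable(G) ok, handempty ok
all met → apply pickup(G)
after:  towers=[B; C; D/A; E/F] holding=G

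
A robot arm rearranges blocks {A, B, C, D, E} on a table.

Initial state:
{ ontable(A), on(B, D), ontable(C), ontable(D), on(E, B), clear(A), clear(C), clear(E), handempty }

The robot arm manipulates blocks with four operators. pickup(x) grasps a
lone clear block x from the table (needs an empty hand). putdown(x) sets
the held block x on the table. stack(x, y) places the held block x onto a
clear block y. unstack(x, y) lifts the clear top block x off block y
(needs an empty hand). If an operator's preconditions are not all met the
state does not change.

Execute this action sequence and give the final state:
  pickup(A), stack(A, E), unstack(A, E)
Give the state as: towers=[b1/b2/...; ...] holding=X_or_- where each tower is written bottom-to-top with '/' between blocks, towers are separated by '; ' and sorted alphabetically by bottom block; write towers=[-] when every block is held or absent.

step 1 (pickup(A)): towers=[C; D/B/E] holding=A
step 2 (stack(A, E)): towers=[C; D/B/E/A] holding=-
step 3 (unstack(A, E)): towers=[C; D/B/E] holding=A

towers=[C; D/B/E] holding=A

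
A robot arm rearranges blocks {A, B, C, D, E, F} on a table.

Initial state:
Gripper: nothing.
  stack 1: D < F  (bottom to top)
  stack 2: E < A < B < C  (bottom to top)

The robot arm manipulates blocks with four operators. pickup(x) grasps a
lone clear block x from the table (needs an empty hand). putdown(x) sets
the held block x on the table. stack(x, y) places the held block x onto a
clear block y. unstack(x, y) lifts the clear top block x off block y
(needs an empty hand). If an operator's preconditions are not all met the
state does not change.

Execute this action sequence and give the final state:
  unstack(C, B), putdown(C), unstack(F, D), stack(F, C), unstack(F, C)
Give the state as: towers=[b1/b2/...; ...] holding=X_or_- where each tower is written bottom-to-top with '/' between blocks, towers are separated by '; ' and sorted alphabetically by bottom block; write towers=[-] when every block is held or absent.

towers=[C; D; E/A/B] holding=F

step 1 (unstack(C, B)): towers=[D/F; E/A/B] holding=C
step 2 (putdown(C)): towers=[C; D/F; E/A/B] holding=-
step 3 (unstack(F, D)): towers=[C; D; E/A/B] holding=F
step 4 (stack(F, C)): towers=[C/F; D; E/A/B] holding=-
step 5 (unstack(F, C)): towers=[C; D; E/A/B] holding=F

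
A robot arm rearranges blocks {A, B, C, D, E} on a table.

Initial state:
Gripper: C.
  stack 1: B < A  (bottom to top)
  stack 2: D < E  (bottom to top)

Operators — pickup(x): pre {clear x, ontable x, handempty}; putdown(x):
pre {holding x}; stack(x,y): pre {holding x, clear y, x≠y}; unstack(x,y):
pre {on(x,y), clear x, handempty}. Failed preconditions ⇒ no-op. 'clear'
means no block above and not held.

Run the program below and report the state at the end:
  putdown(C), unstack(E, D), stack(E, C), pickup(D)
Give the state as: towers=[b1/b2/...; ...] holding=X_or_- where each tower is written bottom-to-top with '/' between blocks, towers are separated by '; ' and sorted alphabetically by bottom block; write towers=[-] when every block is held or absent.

step 1 (putdown(C)): towers=[B/A; C; D/E] holding=-
step 2 (unstack(E, D)): towers=[B/A; C; D] holding=E
step 3 (stack(E, C)): towers=[B/A; C/E; D] holding=-
step 4 (pickup(D)): towers=[B/A; C/E] holding=D

towers=[B/A; C/E] holding=D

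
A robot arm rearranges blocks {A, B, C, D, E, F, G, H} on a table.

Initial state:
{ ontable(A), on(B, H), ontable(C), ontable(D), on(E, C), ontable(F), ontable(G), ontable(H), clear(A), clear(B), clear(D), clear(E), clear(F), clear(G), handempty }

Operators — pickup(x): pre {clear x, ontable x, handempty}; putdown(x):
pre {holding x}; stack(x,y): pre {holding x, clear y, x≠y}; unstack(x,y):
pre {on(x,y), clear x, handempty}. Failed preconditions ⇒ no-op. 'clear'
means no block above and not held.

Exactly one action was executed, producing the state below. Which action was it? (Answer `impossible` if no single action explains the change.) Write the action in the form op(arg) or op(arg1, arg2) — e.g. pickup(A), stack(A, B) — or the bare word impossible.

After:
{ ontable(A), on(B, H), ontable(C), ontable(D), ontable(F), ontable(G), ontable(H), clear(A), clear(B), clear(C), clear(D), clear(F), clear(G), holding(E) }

unstack(E, C)

target: towers=[A; C; D; F; G; H/B] holding=E
         pickup(G) → towers=[A; C/E; D; F; H/B] holding=G
         pickup(A) → towers=[C/E; D; F; G; H/B] holding=A
     unstack(E, C) → towers=[A; C; D; F; G; H/B] holding=E  ← match
     unstack(B, H) → towers=[A; C/E; D; F; G; H] holding=B
         pickup(F) → towers=[A; C/E; D; G; H/B] holding=F
         pickup(D) → towers=[A; C/E; F; G; H/B] holding=D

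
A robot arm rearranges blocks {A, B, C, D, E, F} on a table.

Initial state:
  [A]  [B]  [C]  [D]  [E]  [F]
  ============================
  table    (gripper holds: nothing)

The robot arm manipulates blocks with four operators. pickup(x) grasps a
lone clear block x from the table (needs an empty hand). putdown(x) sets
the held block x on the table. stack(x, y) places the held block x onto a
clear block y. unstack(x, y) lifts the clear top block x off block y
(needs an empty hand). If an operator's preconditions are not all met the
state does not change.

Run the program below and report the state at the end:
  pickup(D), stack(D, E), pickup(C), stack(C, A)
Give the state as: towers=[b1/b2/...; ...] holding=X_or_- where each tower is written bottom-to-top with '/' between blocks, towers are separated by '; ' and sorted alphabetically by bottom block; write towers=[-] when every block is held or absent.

towers=[A/C; B; E/D; F] holding=-

step 1 (pickup(D)): towers=[A; B; C; E; F] holding=D
step 2 (stack(D, E)): towers=[A; B; C; E/D; F] holding=-
step 3 (pickup(C)): towers=[A; B; E/D; F] holding=C
step 4 (stack(C, A)): towers=[A/C; B; E/D; F] holding=-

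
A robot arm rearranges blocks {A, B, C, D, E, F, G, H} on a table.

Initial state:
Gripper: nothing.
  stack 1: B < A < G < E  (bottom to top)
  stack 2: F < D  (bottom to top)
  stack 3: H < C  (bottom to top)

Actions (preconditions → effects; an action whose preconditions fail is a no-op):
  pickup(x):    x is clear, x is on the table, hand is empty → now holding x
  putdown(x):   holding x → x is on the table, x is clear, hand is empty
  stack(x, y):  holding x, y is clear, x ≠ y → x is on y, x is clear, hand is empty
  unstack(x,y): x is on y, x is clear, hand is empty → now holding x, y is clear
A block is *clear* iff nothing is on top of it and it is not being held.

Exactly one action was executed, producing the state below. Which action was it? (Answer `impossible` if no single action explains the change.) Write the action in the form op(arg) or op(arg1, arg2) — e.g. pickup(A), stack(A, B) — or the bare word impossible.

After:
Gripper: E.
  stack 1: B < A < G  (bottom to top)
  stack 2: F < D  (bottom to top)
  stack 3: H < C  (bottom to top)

target: towers=[B/A/G; F/D; H/C] holding=E
     unstack(E, G) → towers=[B/A/G; F/D; H/C] holding=E  ← match
     unstack(D, F) → towers=[B/A/G/E; F; H/C] holding=D
     unstack(C, H) → towers=[B/A/G/E; F/D; H] holding=C

unstack(E, G)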